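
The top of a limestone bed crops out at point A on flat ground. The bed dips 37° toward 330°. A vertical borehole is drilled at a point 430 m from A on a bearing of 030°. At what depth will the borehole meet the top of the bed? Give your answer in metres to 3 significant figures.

The hole lies 60° from the dip direction, so the down-dip offset is 430 × cos 60° = 215.00 m.
Depth = down-dip offset × tan(dip) = 215.00 × tan 37° = 215.00 × 0.7536
Depth = 162.01 m

162 m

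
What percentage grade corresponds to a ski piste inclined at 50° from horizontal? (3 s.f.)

119%

grade % = 100 × tan 50° = 100 × 1.1918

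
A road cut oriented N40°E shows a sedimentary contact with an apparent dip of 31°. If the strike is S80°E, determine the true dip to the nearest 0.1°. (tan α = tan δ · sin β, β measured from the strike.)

34.8°

β = acute angle between strike S80°E and section N40°E = 60°.
tan(true dip) = tan 31° / sin 60° = 0.6938
δ = arctan(0.6938) = 34.75°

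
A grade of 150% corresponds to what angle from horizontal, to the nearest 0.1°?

56.3°

tan θ = 150/100 = 1.5000
θ = arctan(1.5000) = 56.31°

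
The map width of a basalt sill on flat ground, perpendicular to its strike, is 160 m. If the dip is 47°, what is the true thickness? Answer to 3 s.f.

117 m

True thickness t = w · sin(dip) = 160 × sin 47°
t = 160 × 0.7314 = 117.017 m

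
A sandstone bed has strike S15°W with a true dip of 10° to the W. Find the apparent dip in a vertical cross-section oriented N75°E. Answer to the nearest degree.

9°

The section lies 60° from the strike.
tan α = tan 10° × sin 60° = 0.1763 × 0.8660 = 0.1527
apparent dip = arctan 0.1527 = 8.68°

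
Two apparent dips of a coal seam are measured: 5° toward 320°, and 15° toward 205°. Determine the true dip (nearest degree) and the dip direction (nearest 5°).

Each apparent-dip line lies in the plane. As unit vectors (x east, y north, z up), v₁ plunges 5°→320° and v₂ plunges 15°→205°.
Cross product v₁ × v₂ gives the pole to the plane: n ∝ (-0.274, -0.130, 0.872).
tan δ = √(n_x²+n_y²)/n_z = 0.303/0.872, so δ = 19.2°.
Dip direction = azimuth of (n_x, n_y) = atan2(-0.274, -0.130) = 245°.

true dip 19°, dip direction 245°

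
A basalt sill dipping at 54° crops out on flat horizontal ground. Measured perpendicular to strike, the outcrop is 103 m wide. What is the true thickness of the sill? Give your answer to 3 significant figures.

83.3 m

True thickness t = w · sin(dip) = 103 × sin 54°
t = 103 × 0.8090 = 83.329 m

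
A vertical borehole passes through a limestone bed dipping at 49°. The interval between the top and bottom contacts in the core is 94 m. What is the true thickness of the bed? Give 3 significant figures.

True thickness t = h · cos(dip) = 94 × cos 49°
t = 94 × 0.6561 = 61.670 m

61.7 m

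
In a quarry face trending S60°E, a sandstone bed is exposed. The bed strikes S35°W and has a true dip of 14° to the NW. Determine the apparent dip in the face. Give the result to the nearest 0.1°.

The section lies 85° from the strike.
tan α = tan 14° × sin 85° = 0.2493 × 0.9962 = 0.2484
α = arctan(0.2484) = 13.95°

13.9°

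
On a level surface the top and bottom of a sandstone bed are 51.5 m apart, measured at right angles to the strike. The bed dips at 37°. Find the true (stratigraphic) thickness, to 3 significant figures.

31.0 m

True thickness t = w · sin(dip) = 51.5 × sin 37°
t = 51.5 × 0.6018 = 30.993 m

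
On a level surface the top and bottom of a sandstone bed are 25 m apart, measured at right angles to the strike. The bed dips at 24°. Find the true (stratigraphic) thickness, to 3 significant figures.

10.2 m

True thickness t = w · sin(dip) = 25 × sin 24°
t = 25 × 0.4067 = 10.168 m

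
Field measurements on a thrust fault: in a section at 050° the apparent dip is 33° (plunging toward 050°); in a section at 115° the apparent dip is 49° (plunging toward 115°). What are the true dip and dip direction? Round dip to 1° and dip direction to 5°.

The two traces are lines in the plane: v₁ = (sin 50°·cos 33°, cos 50°·cos 33°, −sin 33°), v₂ = (sin 115°·cos 49°, cos 115°·cos 49°, −sin 49°).
Cross product v₁ × v₂ gives the pole to the plane: n ∝ (0.558, -0.161, 0.499).
Dip δ = arctan(|n_h|/n_z) = arctan(0.581/0.499) = 49.3°.
Dip direction = atan2(0.558, -0.161) = 106° (azimuth of n's horizontal projection).

true dip 49°, dip direction 105°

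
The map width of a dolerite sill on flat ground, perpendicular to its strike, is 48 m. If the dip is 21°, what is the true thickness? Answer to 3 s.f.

True thickness t = w · sin(dip) = 48 × sin 21°
t = 48 × 0.3584 = 17.202 m

17.2 m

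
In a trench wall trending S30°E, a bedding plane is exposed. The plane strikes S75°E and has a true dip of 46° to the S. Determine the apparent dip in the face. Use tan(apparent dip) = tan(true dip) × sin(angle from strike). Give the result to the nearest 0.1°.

36.2°

The section lies 45° from the strike.
tan(apparent dip) = tan 46° · sin 45° = 0.7322
α = arctan(0.7322) = 36.21°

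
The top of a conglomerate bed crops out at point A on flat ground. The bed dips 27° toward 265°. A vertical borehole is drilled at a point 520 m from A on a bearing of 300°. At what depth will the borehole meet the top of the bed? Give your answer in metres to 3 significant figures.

The hole lies 35° from the dip direction, so the down-dip offset is 520 × cos 35° = 425.96 m.
Depth = down-dip offset × tan(dip) = 425.96 × tan 27° = 425.96 × 0.5095
Depth = 217.04 m

217 m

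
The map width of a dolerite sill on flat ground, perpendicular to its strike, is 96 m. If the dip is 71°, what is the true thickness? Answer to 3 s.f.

True thickness t = w · sin(dip) = 96 × sin 71°
t = 96 × 0.9455 = 90.770 m

90.8 m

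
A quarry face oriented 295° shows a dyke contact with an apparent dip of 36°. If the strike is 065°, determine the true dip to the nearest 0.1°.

β = acute angle between strike 065° and section 295° = 50°.
tan δ = tan α / sin β = tan 36° / sin 50° = 0.7265 / 0.7660 = 0.9484
true dip = arctan 0.9484 = 43.48°

43.5°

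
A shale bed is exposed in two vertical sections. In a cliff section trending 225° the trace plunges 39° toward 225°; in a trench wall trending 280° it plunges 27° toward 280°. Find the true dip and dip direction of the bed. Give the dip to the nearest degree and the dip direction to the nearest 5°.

true dip 39°, dip direction 230°

The two traces are lines in the plane: v₁ = (sin 225°·cos 39°, cos 225°·cos 39°, −sin 39°), v₂ = (sin 280°·cos 27°, cos 280°·cos 27°, −sin 27°).
n = v₁ × v₂ = (-0.347, -0.303, 0.567) (taken with n_z > 0).
tan δ = √(n_x²+n_y²)/n_z = 0.460/0.567, so δ = 39.1°.
Dip direction = azimuth of (n_x, n_y) = atan2(-0.347, -0.303) = 229°.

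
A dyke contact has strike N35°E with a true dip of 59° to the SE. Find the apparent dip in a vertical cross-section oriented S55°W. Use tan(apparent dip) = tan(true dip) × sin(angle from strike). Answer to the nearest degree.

30°

The strike is N35°E and the section trends S55°W; the acute angle between them is β = 20°.
tan α = tan 59° × sin 20° = 1.6643 × 0.3420 = 0.5692
apparent dip = arctan 0.5692 = 29.65°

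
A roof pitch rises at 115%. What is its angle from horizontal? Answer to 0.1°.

49.0°

tan θ = 115/100 = 1.1500
θ = arctan(1.1500) = 48.99°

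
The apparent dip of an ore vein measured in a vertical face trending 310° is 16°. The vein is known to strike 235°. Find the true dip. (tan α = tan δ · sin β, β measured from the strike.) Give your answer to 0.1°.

The section is 75° from the strike.
tan δ = tan α / sin β = tan 16° / sin 75° = 0.2867 / 0.9659 = 0.2969
δ = arctan(0.2969) = 16.53°

16.5°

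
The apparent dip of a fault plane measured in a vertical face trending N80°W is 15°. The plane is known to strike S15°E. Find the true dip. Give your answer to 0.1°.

The section is 65° from the strike.
tan δ = tan α / sin β = tan 15° / sin 65° = 0.2679 / 0.9063 = 0.2956
true dip = arctan 0.2956 = 16.47°

16.5°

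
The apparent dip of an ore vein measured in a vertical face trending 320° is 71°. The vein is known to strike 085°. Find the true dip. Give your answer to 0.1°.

74.2°

The section is 55° from the strike.
tan δ = tan α / sin β = tan 71° / sin 55° = 2.9042 / 0.8192 = 3.5454
true dip = arctan 3.5454 = 74.25°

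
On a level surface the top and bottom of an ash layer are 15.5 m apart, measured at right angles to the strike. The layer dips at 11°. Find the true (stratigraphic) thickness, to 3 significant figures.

True thickness t = w · sin(dip) = 15.5 × sin 11°
t = 15.5 × 0.1908 = 2.958 m

2.96 m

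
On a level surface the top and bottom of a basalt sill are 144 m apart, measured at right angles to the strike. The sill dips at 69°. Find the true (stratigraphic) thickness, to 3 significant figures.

134 m

True thickness t = w · sin(dip) = 144 × sin 69°
t = 144 × 0.9336 = 134.436 m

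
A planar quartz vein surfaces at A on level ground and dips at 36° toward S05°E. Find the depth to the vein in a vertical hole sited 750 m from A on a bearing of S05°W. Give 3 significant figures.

537 m

The hole lies 10° from the dip direction, so the down-dip offset is 750 × cos 10° = 738.61 m.
Depth = down-dip offset × tan(dip) = 738.61 × tan 36° = 738.61 × 0.7265
Depth = 536.63 m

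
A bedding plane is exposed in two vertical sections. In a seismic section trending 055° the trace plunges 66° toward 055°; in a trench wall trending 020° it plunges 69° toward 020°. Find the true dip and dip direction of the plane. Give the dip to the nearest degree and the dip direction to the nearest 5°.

true dip 69°, dip direction 025°

Each apparent-dip line lies in the plane. As unit vectors (x east, y north, z up), v₁ plunges 66°→055° and v₂ plunges 69°→020°.
Cross product v₁ × v₂ gives the pole to the plane: n ∝ (0.090, 0.199, 0.084).
Dip δ = arctan(|n_h|/n_z) = arctan(0.218/0.084) = 69.1°.
Dip direction = atan2(0.090, 0.199) = 24° (azimuth of n's horizontal projection).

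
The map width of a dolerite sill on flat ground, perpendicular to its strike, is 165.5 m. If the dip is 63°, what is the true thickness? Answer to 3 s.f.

147 m

True thickness t = w · sin(dip) = 165.5 × sin 63°
t = 165.5 × 0.8910 = 147.462 m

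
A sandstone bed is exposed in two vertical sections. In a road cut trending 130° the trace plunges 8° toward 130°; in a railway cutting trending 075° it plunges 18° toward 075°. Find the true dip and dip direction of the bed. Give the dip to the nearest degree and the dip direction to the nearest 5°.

Represent each trace as a vector plunging at its apparent dip toward its trend (east-north-up frame): v₁ = (0.759, -0.637, -0.139), v₂ = (0.919, 0.246, -0.309).
n = v₁ × v₂ = (0.231, 0.107, 0.771) (taken with n_z > 0).
True dip = arccos(n_z / |n|) = arccos(0.9497) = 18.2°.
The horizontal component of n points toward azimuth atan2(n_x, n_y) = 65°, the dip direction.

true dip 18°, dip direction 065°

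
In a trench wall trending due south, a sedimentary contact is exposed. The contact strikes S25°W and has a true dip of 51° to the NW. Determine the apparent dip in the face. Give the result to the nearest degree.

The strike is S25°W and the section trends due south; the acute angle between them is β = 25°.
tan α = tan 51° × sin 25° = 1.2349 × 0.4226 = 0.5219
α = arctan(0.5219) = 27.56°

28°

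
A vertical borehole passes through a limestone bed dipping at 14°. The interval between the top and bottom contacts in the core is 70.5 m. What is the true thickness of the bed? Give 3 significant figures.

True thickness t = h · cos(dip) = 70.5 × cos 14°
t = 70.5 × 0.9703 = 68.406 m

68.4 m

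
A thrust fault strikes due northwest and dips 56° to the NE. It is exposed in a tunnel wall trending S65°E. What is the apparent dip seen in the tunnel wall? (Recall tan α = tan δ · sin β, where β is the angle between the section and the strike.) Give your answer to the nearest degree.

27°

The section lies 20° from the strike.
tan α = tan 56° × sin 20° = 1.4826 × 0.3420 = 0.5071
α = arctan(0.5071) = 26.89°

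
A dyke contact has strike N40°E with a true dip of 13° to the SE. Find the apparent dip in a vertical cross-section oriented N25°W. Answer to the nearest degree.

The strike is N40°E and the section trends N25°W; the acute angle between them is β = 65°.
tan(apparent dip) = tan 13° · sin 65° = 0.2092
α = arctan(0.2092) = 11.82°

12°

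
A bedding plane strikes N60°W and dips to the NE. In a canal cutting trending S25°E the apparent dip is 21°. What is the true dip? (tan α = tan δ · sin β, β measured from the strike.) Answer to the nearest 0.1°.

33.8°

The section is 35° from the strike.
tan(true dip) = tan 21° / sin 35° = 0.6692
true dip = arctan 0.6692 = 33.79°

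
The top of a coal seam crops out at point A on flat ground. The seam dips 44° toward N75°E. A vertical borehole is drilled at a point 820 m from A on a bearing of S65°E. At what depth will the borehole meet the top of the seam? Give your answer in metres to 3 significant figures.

The hole lies 40° from the dip direction, so the down-dip offset is 820 × cos 40° = 628.16 m.
Depth = down-dip offset × tan(dip) = 628.16 × tan 44° = 628.16 × 0.9657
Depth = 606.60 m

607 m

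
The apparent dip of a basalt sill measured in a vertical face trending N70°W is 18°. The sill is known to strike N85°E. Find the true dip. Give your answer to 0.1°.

37.6°

The section is 25° from the strike.
tan δ = tan α / sin β = tan 18° / sin 25° = 0.3249 / 0.4226 = 0.7688
true dip = arctan 0.7688 = 37.55°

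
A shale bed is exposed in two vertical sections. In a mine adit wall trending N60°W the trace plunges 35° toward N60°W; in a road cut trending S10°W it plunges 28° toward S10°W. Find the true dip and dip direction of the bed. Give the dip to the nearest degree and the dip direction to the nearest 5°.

true dip 47°, dip direction 250°

The two traces are lines in the plane: v₁ = (sin 300°·cos 35°, cos 300°·cos 35°, −sin 35°), v₂ = (sin 190°·cos 28°, cos 190°·cos 28°, −sin 28°).
Cross product v₁ × v₂ gives the pole to the plane: n ∝ (-0.691, -0.245, 0.680).
True dip = arccos(n_z / |n|) = arccos(0.6798) = 47.2°.
The horizontal component of n points toward azimuth atan2(n_x, n_y) = 250°, the dip direction.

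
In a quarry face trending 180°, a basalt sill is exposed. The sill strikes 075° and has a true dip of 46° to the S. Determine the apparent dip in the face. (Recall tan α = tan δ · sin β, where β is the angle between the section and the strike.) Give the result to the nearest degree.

45°

The strike is 075° and the section trends 180°; the acute angle between them is β = 75°.
tan(apparent dip) = tan 46° · sin 75° = 1.0002
apparent dip = arctan 1.0002 = 45.01°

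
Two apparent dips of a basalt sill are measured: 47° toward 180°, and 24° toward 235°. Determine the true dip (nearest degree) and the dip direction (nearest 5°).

true dip 48°, dip direction 170°

The two traces are lines in the plane: v₁ = (sin 180°·cos 47°, cos 180°·cos 47°, −sin 47°), v₂ = (sin 235°·cos 24°, cos 235°·cos 24°, −sin 24°).
The plane normal is n = v₁ × v₂ ∝ (0.106, -0.547, 0.510).
Dip δ = arctan(|n_h|/n_z) = arctan(0.557/0.510) = 47.5°.
Dip direction = azimuth of (n_x, n_y) = atan2(0.106, -0.547) = 169°.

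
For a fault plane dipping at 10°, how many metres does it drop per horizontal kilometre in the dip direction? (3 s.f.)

176 m

drop per km = 1000 × tan 10° = 1000 × 0.1763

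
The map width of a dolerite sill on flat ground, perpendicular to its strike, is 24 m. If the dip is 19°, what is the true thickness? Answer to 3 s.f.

7.81 m

True thickness t = w · sin(dip) = 24 × sin 19°
t = 24 × 0.3256 = 7.814 m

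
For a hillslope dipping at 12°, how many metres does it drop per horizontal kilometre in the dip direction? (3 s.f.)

drop per km = 1000 × tan 12° = 1000 × 0.2126

213 m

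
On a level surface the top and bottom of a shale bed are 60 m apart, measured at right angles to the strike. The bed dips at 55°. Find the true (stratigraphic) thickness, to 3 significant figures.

49.1 m

True thickness t = w · sin(dip) = 60 × sin 55°
t = 60 × 0.8192 = 49.149 m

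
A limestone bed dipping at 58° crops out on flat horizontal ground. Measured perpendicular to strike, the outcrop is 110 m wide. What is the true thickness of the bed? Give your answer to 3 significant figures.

True thickness t = w · sin(dip) = 110 × sin 58°
t = 110 × 0.8480 = 93.285 m

93.3 m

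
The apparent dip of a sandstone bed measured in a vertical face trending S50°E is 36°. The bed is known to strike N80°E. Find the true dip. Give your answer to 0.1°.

The section is 50° from the strike.
tan(true dip) = tan 36° / sin 50° = 0.9484
δ = arctan(0.9484) = 43.48°

43.5°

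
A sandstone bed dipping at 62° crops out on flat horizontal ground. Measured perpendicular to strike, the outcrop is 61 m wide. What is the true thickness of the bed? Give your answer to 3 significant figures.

53.9 m

True thickness t = w · sin(dip) = 61 × sin 62°
t = 61 × 0.8829 = 53.860 m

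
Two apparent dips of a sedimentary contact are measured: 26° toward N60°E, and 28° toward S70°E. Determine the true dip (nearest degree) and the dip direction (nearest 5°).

true dip 29°, dip direction 090°

Each apparent-dip line lies in the plane. As unit vectors (x east, y north, z up), v₁ plunges 26°→N60°E and v₂ plunges 28°→S70°E.
n = v₁ × v₂ = (0.343, -0.002, 0.608) (taken with n_z > 0).
tan δ = √(n_x²+n_y²)/n_z = 0.343/0.608, so δ = 29.5°.
The horizontal component of n points toward azimuth atan2(n_x, n_y) = 90°, the dip direction.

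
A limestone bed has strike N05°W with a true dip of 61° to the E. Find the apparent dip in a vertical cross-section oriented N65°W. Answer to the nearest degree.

The strike is N05°W and the section trends N65°W; the acute angle between them is β = 60°.
tan α = tan 61° × sin 60° = 1.8040 × 0.8660 = 1.5624
α = arctan(1.5624) = 57.38°

57°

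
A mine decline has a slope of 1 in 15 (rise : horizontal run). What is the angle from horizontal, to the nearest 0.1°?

3.8°

tan θ = 1/15 = 0.0667
θ = arctan(0.0667) = 3.81°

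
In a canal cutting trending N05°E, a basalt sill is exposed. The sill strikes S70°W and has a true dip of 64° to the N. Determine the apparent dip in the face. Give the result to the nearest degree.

62°

Angle between strike (S70°W) and section (N05°E): β = 65°.
tan α = tan 64° × sin 65° = 2.0503 × 0.9063 = 1.8582
apparent dip = arctan 1.8582 = 61.71°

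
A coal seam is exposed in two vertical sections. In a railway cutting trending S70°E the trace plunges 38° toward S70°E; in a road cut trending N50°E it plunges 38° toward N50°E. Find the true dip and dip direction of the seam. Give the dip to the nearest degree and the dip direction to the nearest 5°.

true dip 42°, dip direction 080°

Each apparent-dip line lies in the plane. As unit vectors (x east, y north, z up), v₁ plunges 38°→S70°E and v₂ plunges 38°→N50°E.
The plane normal is n = v₁ × v₂ ∝ (0.478, 0.084, 0.538).
tan δ = √(n_x²+n_y²)/n_z = 0.485/0.538, so δ = 42.1°.
Dip direction = atan2(0.478, 0.084) = 80° (azimuth of n's horizontal projection).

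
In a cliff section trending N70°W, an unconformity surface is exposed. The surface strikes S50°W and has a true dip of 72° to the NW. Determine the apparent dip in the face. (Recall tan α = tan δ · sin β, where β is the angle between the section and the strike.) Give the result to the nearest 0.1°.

The strike is S50°W and the section trends N70°W; the acute angle between them is β = 60°.
tan α = tan 72° × sin 60° = 3.0777 × 0.8660 = 2.6654
apparent dip = arctan 2.6654 = 69.43°

69.4°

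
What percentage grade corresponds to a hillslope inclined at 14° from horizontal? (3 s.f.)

24.9%

grade % = 100 × tan 14° = 100 × 0.2493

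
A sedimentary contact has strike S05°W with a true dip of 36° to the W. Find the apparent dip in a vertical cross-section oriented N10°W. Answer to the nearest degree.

The strike is S05°W and the section trends N10°W; the acute angle between them is β = 15°.
tan(apparent dip) = tan 36° · sin 15° = 0.1880
α = arctan(0.1880) = 10.65°

11°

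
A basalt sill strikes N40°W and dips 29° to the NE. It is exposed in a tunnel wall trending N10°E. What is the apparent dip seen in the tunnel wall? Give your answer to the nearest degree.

The strike is N40°W and the section trends N10°E; the acute angle between them is β = 50°.
tan(apparent dip) = tan 29° · sin 50° = 0.4246
α = arctan(0.4246) = 23.01°

23°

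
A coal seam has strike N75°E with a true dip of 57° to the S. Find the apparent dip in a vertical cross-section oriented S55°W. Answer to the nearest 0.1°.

Angle between strike (N75°E) and section (S55°W): β = 20°.
tan(apparent dip) = tan 57° · sin 20° = 0.5267
α = arctan(0.5267) = 27.77°

27.8°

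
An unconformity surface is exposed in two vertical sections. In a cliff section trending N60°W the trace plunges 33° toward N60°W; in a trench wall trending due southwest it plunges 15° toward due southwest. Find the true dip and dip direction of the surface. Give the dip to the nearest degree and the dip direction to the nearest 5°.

Represent each trace as a vector plunging at its apparent dip toward its trend (east-north-up frame): v₁ = (-0.726, 0.419, -0.545), v₂ = (-0.683, -0.683, -0.259).
The plane normal is n = v₁ × v₂ ∝ (-0.481, 0.184, 0.782).
Dip δ = arctan(|n_h|/n_z) = arctan(0.515/0.782) = 33.3°.
The horizontal component of n points toward azimuth atan2(n_x, n_y) = 291°, the dip direction.

true dip 33°, dip direction 290°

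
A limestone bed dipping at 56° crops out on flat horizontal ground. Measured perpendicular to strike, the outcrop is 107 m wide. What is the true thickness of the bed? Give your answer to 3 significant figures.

88.7 m

True thickness t = w · sin(dip) = 107 × sin 56°
t = 107 × 0.8290 = 88.707 m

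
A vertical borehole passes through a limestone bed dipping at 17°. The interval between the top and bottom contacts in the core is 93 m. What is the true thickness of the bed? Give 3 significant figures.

True thickness t = h · cos(dip) = 93 × cos 17°
t = 93 × 0.9563 = 88.936 m

88.9 m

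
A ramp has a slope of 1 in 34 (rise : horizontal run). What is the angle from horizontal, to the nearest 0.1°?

tan θ = 1/34 = 0.0294
θ = arctan(0.0294) = 1.68°

1.7°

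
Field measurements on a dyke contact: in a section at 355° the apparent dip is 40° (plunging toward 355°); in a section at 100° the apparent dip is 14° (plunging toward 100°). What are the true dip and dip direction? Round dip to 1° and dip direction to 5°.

true dip 44°, dip direction 025°

Represent each trace as a vector plunging at its apparent dip toward its trend (east-north-up frame): v₁ = (-0.067, 0.763, -0.643), v₂ = (0.956, -0.168, -0.242).
Cross product v₁ × v₂ gives the pole to the plane: n ∝ (0.293, 0.630, 0.718).
True dip = arccos(n_z / |n|) = arccos(0.7185) = 44.1°.
Dip direction = azimuth of (n_x, n_y) = atan2(0.293, 0.630) = 25°.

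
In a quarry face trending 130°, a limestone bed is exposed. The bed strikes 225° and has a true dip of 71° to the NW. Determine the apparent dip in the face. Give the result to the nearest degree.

The strike is 225° and the section trends 130°; the acute angle between them is β = 85°.
tan(apparent dip) = tan 71° · sin 85° = 2.8932
α = arctan(2.8932) = 70.93°

71°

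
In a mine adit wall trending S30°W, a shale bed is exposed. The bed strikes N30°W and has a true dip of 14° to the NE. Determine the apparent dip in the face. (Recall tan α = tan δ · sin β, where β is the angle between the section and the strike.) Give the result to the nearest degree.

Angle between strike (N30°W) and section (S30°W): β = 60°.
tan α = tan 14° × sin 60° = 0.2493 × 0.8660 = 0.2159
α = arctan(0.2159) = 12.18°

12°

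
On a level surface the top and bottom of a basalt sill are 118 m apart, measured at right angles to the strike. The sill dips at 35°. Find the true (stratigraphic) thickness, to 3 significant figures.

True thickness t = w · sin(dip) = 118 × sin 35°
t = 118 × 0.5736 = 67.682 m

67.7 m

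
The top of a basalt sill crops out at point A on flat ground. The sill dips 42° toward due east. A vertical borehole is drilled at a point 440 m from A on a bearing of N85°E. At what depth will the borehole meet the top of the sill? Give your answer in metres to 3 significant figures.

The hole lies 5° from the dip direction, so the down-dip offset is 440 × cos 5° = 438.33 m.
Depth = down-dip offset × tan(dip) = 438.33 × tan 42° = 438.33 × 0.9004
Depth = 394.67 m

395 m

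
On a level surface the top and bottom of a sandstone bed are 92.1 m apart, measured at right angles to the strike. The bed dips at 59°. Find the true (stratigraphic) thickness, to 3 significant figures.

78.9 m

True thickness t = w · sin(dip) = 92.1 × sin 59°
t = 92.1 × 0.8572 = 78.945 m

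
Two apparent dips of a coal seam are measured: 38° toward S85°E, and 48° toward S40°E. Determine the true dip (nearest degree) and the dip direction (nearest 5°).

true dip 48°, dip direction 140°

Represent each trace as a vector plunging at its apparent dip toward its trend (east-north-up frame): v₁ = (0.785, -0.069, -0.616), v₂ = (0.430, -0.513, -0.743).
n = v₁ × v₂ = (0.265, -0.319, 0.373) (taken with n_z > 0).
True dip = arccos(n_z / |n|) = arccos(0.6691) = 48.0°.
Dip direction = azimuth of (n_x, n_y) = atan2(0.265, -0.319) = 140°.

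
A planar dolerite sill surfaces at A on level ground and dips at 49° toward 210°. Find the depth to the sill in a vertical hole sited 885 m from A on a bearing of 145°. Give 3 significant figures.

430 m

The hole lies 65° from the dip direction, so the down-dip offset is 885 × cos 65° = 374.02 m.
Depth = down-dip offset × tan(dip) = 374.02 × tan 49° = 374.02 × 1.1504
Depth = 430.26 m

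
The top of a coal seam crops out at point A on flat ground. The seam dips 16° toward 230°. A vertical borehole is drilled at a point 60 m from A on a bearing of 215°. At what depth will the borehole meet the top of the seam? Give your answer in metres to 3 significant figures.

16.6 m

The hole lies 15° from the dip direction, so the down-dip offset is 60 × cos 15° = 57.96 m.
Depth = down-dip offset × tan(dip) = 57.96 × tan 16° = 57.96 × 0.2867
Depth = 16.62 m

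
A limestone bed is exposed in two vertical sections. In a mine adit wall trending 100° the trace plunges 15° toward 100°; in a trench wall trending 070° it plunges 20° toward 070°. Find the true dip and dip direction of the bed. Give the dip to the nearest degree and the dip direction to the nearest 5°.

true dip 21°, dip direction 055°

Represent each trace as a vector plunging at its apparent dip toward its trend (east-north-up frame): v₁ = (0.951, -0.168, -0.259), v₂ = (0.883, 0.321, -0.342).
Cross product v₁ × v₂ gives the pole to the plane: n ∝ (0.141, 0.097, 0.454).
True dip = arccos(n_z / |n|) = arccos(0.9360) = 20.6°.
Dip direction = atan2(0.141, 0.097) = 55° (azimuth of n's horizontal projection).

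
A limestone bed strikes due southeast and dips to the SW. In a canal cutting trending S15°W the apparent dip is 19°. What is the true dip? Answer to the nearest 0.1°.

β = acute angle between strike due southeast and section S15°W = 60°.
tan δ = tan α / sin β = tan 19° / sin 60° = 0.3443 / 0.8660 = 0.3976
true dip = arctan 0.3976 = 21.68°

21.7°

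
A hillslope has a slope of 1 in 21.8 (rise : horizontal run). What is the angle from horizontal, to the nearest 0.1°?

2.6°

tan θ = 1/21.8 = 0.0459
θ = arctan(0.0459) = 2.63°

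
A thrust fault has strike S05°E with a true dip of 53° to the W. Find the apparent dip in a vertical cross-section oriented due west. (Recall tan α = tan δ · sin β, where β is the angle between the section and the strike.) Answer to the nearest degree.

53°

The section lies 85° from the strike.
tan(apparent dip) = tan 53° · sin 85° = 1.3220
apparent dip = arctan 1.3220 = 52.89°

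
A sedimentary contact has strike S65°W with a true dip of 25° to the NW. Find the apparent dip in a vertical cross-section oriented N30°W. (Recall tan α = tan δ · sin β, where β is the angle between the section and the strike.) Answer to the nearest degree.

25°

The strike is S65°W and the section trends N30°W; the acute angle between them is β = 85°.
tan α = tan 25° × sin 85° = 0.4663 × 0.9962 = 0.4645
apparent dip = arctan 0.4645 = 24.92°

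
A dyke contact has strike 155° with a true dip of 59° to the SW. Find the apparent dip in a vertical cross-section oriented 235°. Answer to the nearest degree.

59°

The section lies 80° from the strike.
tan(apparent dip) = tan 59° · sin 80° = 1.6390
apparent dip = arctan 1.6390 = 58.61°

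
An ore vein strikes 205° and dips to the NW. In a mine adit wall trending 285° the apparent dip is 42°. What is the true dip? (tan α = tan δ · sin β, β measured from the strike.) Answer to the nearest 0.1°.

The section is 80° from the strike.
tan δ = tan α / sin β = tan 42° / sin 80° = 0.9004 / 0.9848 = 0.9143
true dip = arctan 0.9143 = 42.44°

42.4°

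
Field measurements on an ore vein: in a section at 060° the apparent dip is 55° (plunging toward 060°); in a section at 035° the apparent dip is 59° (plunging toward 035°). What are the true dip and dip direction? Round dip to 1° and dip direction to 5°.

The two traces are lines in the plane: v₁ = (sin 60°·cos 55°, cos 60°·cos 55°, −sin 55°), v₂ = (sin 35°·cos 59°, cos 35°·cos 59°, −sin 59°).
n = v₁ × v₂ = (0.100, 0.184, 0.125) (taken with n_z > 0).
tan δ = √(n_x²+n_y²)/n_z = 0.209/0.125, so δ = 59.2°.
Dip direction = azimuth of (n_x, n_y) = atan2(0.100, 0.184) = 28°.

true dip 59°, dip direction 030°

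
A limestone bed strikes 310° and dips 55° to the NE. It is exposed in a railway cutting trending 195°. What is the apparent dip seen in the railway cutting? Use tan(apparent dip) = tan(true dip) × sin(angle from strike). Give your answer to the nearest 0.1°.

The strike is 310° and the section trends 195°; the acute angle between them is β = 65°.
tan(apparent dip) = tan 55° · sin 65° = 1.2943
apparent dip = arctan 1.2943 = 52.31°

52.3°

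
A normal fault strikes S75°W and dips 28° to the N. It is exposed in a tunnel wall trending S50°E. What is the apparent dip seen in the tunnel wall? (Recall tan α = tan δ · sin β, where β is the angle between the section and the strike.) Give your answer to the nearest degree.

The strike is S75°W and the section trends S50°E; the acute angle between them is β = 55°.
tan α = tan 28° × sin 55° = 0.5317 × 0.8192 = 0.4356
α = arctan(0.4356) = 23.54°

24°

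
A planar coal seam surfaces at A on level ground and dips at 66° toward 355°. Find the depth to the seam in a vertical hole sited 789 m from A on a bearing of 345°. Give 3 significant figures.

The hole lies 10° from the dip direction, so the down-dip offset is 789 × cos 10° = 777.01 m.
Depth = down-dip offset × tan(dip) = 777.01 × tan 66° = 777.01 × 2.2460
Depth = 1745.20 m

1750 m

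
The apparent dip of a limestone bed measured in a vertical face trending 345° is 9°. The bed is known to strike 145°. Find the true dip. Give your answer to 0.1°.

The section is 20° from the strike.
tan δ = tan α / sin β = tan 9° / sin 20° = 0.1584 / 0.3420 = 0.4631
δ = arctan(0.4631) = 24.85°

24.8°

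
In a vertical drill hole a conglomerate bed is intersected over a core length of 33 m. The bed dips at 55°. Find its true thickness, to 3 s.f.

True thickness t = h · cos(dip) = 33 × cos 55°
t = 33 × 0.5736 = 18.928 m

18.9 m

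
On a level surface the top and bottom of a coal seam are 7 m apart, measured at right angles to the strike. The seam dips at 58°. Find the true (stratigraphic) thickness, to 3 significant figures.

5.94 m

True thickness t = w · sin(dip) = 7 × sin 58°
t = 7 × 0.8480 = 5.936 m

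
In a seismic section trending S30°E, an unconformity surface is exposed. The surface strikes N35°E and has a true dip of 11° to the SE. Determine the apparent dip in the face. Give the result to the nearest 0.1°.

10.0°

The strike is N35°E and the section trends S30°E; the acute angle between them is β = 65°.
tan α = tan 11° × sin 65° = 0.1944 × 0.9063 = 0.1762
α = arctan(0.1762) = 9.99°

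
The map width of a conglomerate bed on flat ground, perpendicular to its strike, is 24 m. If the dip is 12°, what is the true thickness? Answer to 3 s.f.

4.99 m

True thickness t = w · sin(dip) = 24 × sin 12°
t = 24 × 0.2079 = 4.990 m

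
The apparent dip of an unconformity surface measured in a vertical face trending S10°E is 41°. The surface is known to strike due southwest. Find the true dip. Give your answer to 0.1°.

46.7°

The section is 55° from the strike.
tan δ = tan α / sin β = tan 41° / sin 55° = 0.8693 / 0.8192 = 1.0612
true dip = arctan 1.0612 = 46.70°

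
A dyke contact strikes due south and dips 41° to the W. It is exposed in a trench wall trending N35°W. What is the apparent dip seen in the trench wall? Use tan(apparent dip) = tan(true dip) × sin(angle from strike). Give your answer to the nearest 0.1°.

26.5°

The section lies 35° from the strike.
tan α = tan 41° × sin 35° = 0.8693 × 0.5736 = 0.4986
apparent dip = arctan 0.4986 = 26.50°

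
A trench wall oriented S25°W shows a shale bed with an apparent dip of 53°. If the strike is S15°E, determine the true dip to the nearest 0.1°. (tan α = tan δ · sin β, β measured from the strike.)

64.2°

β = acute angle between strike S15°E and section S25°W = 40°.
tan(true dip) = tan 53° / sin 40° = 2.0645
δ = arctan(2.0645) = 64.16°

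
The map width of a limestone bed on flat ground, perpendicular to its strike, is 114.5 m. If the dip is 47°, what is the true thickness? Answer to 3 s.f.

True thickness t = w · sin(dip) = 114.5 × sin 47°
t = 114.5 × 0.7314 = 83.740 m

83.7 m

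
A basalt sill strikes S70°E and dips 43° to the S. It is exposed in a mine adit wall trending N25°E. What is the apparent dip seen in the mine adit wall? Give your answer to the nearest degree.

43°

The strike is S70°E and the section trends N25°E; the acute angle between them is β = 85°.
tan(apparent dip) = tan 43° · sin 85° = 0.9290
apparent dip = arctan 0.9290 = 42.89°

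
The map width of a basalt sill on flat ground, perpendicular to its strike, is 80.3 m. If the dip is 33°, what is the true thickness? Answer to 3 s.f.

True thickness t = w · sin(dip) = 80.3 × sin 33°
t = 80.3 × 0.5446 = 43.735 m

43.7 m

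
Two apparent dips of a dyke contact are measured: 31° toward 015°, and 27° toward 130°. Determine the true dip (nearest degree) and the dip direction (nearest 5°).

Each apparent-dip line lies in the plane. As unit vectors (x east, y north, z up), v₁ plunges 31°→015° and v₂ plunges 27°→130°.
Cross product v₁ × v₂ gives the pole to the plane: n ∝ (0.671, 0.251, 0.692).
True dip = arccos(n_z / |n|) = arccos(0.6949) = 46.0°.
Dip direction = atan2(0.671, 0.251) = 70° (azimuth of n's horizontal projection).

true dip 46°, dip direction 070°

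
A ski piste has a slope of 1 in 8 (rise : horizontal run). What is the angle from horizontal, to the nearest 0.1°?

tan θ = 1/8 = 0.1250
θ = arctan(0.1250) = 7.13°

7.1°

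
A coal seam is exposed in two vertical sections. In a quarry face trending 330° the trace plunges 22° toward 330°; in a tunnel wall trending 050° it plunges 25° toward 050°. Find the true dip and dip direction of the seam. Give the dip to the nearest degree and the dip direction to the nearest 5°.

Each apparent-dip line lies in the plane. As unit vectors (x east, y north, z up), v₁ plunges 22°→330° and v₂ plunges 25°→050°.
The plane normal is n = v₁ × v₂ ∝ (0.121, 0.456, 0.828).
tan δ = √(n_x²+n_y²)/n_z = 0.472/0.828, so δ = 29.7°.
Dip direction = azimuth of (n_x, n_y) = atan2(0.121, 0.456) = 15°.

true dip 30°, dip direction 015°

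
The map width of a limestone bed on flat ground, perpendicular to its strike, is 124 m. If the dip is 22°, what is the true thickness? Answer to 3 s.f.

True thickness t = w · sin(dip) = 124 × sin 22°
t = 124 × 0.3746 = 46.451 m

46.5 m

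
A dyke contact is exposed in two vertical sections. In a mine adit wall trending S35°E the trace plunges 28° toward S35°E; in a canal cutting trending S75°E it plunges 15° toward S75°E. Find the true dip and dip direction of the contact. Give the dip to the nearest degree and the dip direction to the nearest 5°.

Each apparent-dip line lies in the plane. As unit vectors (x east, y north, z up), v₁ plunges 28°→S35°E and v₂ plunges 15°→S75°E.
n = v₁ × v₂ = (0.070, -0.307, 0.548) (taken with n_z > 0).
True dip = arccos(n_z / |n|) = arccos(0.8672) = 29.9°.
The horizontal component of n points toward azimuth atan2(n_x, n_y) = 167°, the dip direction.

true dip 30°, dip direction 165°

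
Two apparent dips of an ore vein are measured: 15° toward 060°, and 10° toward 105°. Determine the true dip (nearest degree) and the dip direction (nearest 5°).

true dip 15°, dip direction 055°

The two traces are lines in the plane: v₁ = (sin 60°·cos 15°, cos 60°·cos 15°, −sin 15°), v₂ = (sin 105°·cos 10°, cos 105°·cos 10°, −sin 10°).
The plane normal is n = v₁ × v₂ ∝ (0.150, 0.101, 0.673).
True dip = arccos(n_z / |n|) = arccos(0.9658) = 15.0°.
Dip direction = atan2(0.150, 0.101) = 56° (azimuth of n's horizontal projection).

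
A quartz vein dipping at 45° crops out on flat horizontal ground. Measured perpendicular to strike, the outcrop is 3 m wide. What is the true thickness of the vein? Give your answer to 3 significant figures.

True thickness t = w · sin(dip) = 3 × sin 45°
t = 3 × 0.7071 = 2.121 m

2.12 m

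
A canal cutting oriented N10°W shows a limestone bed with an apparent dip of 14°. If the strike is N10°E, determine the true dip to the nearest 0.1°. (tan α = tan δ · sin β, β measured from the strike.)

36.1°

The section is 20° from the strike.
tan(true dip) = tan 14° / sin 20° = 0.7290
δ = arctan(0.7290) = 36.09°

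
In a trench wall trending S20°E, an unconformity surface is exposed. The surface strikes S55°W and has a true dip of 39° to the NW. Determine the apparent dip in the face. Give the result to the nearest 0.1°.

Angle between strike (S55°W) and section (S20°E): β = 75°.
tan(apparent dip) = tan 39° · sin 75° = 0.7822
apparent dip = arctan 0.7822 = 38.03°

38.0°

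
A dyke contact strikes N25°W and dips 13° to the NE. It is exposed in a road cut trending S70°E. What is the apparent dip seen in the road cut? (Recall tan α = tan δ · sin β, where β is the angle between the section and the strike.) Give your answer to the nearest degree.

The strike is N25°W and the section trends S70°E; the acute angle between them is β = 45°.
tan(apparent dip) = tan 13° · sin 45° = 0.1632
α = arctan(0.1632) = 9.27°

9°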